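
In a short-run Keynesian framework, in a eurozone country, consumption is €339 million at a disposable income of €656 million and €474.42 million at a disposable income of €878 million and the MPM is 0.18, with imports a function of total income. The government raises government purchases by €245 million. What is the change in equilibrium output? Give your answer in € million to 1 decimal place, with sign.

MPC = ΔC/ΔYd = (474.42 − 339)/(878 − 656) = 135.42/222 = 0.61.
Spending multiplier = 1/(1 − c + m) = 1/(1 − 0.61 + 0.18) = 1/0.57 ≈ 1.754.
ΔY = k × ΔG = (+€245 million) / 0.57 ≈ +€429.8 million.

+€429.8 million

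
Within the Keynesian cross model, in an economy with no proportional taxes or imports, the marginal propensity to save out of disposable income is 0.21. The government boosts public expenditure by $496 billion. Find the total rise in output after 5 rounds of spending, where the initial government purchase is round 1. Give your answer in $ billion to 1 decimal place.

MPC = 1 − MPS = 1 − 0.21 = 0.79.
Round 1 adds ΔG = $496 billion; each later round is MPC = 0.79 times the previous.
After 5 rounds: 496 + 391.84 + 309.5536 + 244.547344 + 193.19240176 = ΔG·(1 − c^5)/(1 − c) = 496 × (1 − 0.3077056399)/0.21 ≈ $1,635.1 billion.

$1,635.1 billion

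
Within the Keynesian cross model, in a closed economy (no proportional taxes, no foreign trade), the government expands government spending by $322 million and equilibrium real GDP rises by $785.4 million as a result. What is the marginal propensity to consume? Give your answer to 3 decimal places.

0.590

Implied spending multiplier k = ΔY/ΔG = 785.4/322 ≈ 2.4391.
Since k = 1/(1 − MPC), MPC = 1 − 1/k = 1 − ΔG/ΔY = 1 − 322/785.4 ≈ 0.590.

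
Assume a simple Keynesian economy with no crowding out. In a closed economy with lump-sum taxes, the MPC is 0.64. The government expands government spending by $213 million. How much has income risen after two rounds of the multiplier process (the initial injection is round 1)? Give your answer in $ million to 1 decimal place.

$349.3 million

Round 1 adds ΔG = $213 million; each later round is MPC = 0.64 times the previous.
After 2 rounds: 213 + 136.32 = ΔG·(1 − c^2)/(1 − c) = 213 × (1 − 0.4096)/0.36 ≈ $349.3 million.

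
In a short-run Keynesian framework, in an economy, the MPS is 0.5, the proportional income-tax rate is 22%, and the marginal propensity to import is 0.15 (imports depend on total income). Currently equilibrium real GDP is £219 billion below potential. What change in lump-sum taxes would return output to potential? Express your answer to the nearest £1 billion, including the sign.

−£333 billion

MPC = 1 − MPS = 1 − 0.5 = 0.5.
Spending multiplier = 1/(1 − c(1−t) + m) = 1/(1 − 0.5×0.78 + 0.15) = 1/0.76 ≈ 1.316.
Tax multiplier = −c·k = −0.5/0.76 ≈ −0.658. Need ΔY = +£219 billion, so ΔT = ΔY/(−c·k) = −(+£219 billion) × 0.76 / 0.5 ≈ −£333 billion.
The government should cut lump-sum taxes by £333 billion.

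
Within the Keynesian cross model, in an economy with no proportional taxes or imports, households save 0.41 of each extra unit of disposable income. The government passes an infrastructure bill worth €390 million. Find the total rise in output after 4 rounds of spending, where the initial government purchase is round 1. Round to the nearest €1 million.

€836 million

MPC = 1 − MPS = 1 − 0.41 = 0.59.
Round 1 adds ΔG = €390 million; each later round is MPC = 0.59 times the previous.
After 4 rounds: 390 + 230.1 + 135.759 + 80.09781 = ΔG·(1 − c^4)/(1 − c) = 390 × (1 − 0.12117361)/0.41 ≈ €836 million.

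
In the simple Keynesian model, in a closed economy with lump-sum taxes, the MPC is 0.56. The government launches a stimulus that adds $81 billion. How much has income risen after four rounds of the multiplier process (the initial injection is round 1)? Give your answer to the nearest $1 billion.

$166 billion

Round 1 adds ΔG = $81 billion; each later round is MPC = 0.56 times the previous.
After 4 rounds: 81 + 45.36 + 25.4016 + 14.224896 = ΔG·(1 − c^4)/(1 − c) = 81 × (1 − 0.09834496)/0.44 ≈ $166 billion.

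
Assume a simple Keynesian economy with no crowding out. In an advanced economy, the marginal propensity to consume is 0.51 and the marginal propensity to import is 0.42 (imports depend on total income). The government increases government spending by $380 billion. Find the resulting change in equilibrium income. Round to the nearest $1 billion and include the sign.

+$418 billion

Spending multiplier = 1/(1 − c + m) = 1/(1 − 0.51 + 0.42) = 1/0.91 ≈ 1.099.
ΔY = k × ΔG = (+$380 billion) / 0.91 ≈ +$418 billion.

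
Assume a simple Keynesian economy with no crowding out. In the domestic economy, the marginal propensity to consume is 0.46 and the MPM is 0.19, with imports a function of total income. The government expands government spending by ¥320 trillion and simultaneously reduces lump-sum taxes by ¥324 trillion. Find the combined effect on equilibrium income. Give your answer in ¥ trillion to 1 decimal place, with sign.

+¥642.5 trillion

Expenditure multiplier = 1/(1 − c + m) = 1/(1 − 0.46 + 0.19) = 1/0.73 ≈ 1.37.
ΔG contributes k·ΔG = (+¥320 trillion) / 0.73 ≈ +¥438.4 trillion.
ΔT of −¥324 trillion changes first-round spending by −c·ΔT = +¥149.04 trillion, contributing k·(−c·ΔT) = (+¥149.04 trillion) / 0.73 ≈ +¥204.2 trillion.
Net ΔY = k(ΔG − c·ΔT) = (+¥469.04 trillion) / 0.73 ≈ +¥642.5 trillion.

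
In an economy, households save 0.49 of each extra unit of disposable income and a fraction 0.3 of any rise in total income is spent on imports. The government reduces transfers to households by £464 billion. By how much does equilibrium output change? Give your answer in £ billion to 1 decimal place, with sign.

MPC = 1 − MPS = 1 − 0.49 = 0.51.
The transfer change shifts disposable income by −£464 billion, so first-round consumption changes by c·ΔTR = 0.51 × (−£464 billion) = −£236.64 billion.
Expenditure multiplier = 1/(1 − c + m) = 1/(1 − 0.51 + 0.3) = 1/0.79 ≈ 1.266.
The transfer multiplier is c × k ≈ 0.646, so ΔY = k × (c·ΔTR) = (−£236.64 billion) / 0.79 ≈ −£299.5 billion.

−£299.5 billion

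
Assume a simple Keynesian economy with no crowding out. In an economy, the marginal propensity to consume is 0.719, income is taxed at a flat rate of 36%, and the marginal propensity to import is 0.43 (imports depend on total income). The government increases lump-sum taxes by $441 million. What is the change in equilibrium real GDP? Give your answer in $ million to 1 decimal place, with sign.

A lump-sum tax change of +$441 million shifts disposable income by −$441 million; first-round consumption changes by −c × ΔT = −0.719 × (+$441 million) = −$317.079 million.
Expenditure multiplier = 1/(1 − c(1−t) + m) = 1/(1 − 0.719×0.64 + 0.43) = 1/0.96984 ≈ 1.031.
The tax multiplier is −c × k ≈ −0.741, so ΔY = k × (−c·ΔT) = (−$317.079 million) / 0.96984 ≈ −$326.9 million.

−$326.9 million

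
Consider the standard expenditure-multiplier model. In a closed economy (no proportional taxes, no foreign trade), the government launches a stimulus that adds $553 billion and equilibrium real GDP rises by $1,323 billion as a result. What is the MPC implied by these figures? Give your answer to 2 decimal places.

Implied spending multiplier k = ΔY/ΔG = 1,323/553 ≈ 2.3924.
Since k = 1/(1 − MPC), MPC = 1 − 1/k = 1 − ΔG/ΔY = 1 − 553/1,323 ≈ 0.58.

0.58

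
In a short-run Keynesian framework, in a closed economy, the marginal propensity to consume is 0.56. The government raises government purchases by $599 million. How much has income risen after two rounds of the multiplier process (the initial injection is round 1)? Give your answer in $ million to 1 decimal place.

Round 1 adds ΔG = $599 million; each later round is MPC = 0.56 times the previous.
After 2 rounds: 599 + 335.44 = ΔG·(1 − c^2)/(1 − c) = 599 × (1 − 0.3136)/0.44 ≈ $934.4 million.

$934.4 million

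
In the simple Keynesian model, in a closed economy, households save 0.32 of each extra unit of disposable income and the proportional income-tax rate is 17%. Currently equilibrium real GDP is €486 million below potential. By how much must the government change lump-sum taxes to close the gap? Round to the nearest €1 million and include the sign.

−€311 million

MPC = 1 − MPS = 1 − 0.32 = 0.68.
Spending multiplier = 1/(1 − c(1−t)) = 1/(1 − 0.68×0.83) = 1/0.4356 ≈ 2.296.
Tax multiplier = −c·k = −0.68/0.4356 ≈ −1.561. Need ΔY = +€486 million, so ΔT = ΔY/(−c·k) = −(+€486 million) × 0.4356 / 0.68 ≈ −€311 million.
The government should cut lump-sum taxes by €311 million.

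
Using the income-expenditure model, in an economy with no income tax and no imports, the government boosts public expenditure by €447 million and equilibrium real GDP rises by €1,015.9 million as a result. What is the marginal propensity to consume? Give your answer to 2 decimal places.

0.56

Implied spending multiplier k = ΔY/ΔG = 1,015.9/447 ≈ 2.2727.
Since k = 1/(1 − MPC), MPC = 1 − 1/k = 1 − ΔG/ΔY = 1 − 447/1,015.9 ≈ 0.56.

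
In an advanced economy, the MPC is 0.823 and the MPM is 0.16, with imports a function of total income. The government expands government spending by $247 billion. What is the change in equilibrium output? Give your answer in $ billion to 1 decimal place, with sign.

+$732.9 billion

Government-spending multiplier = 1/(1 − c + m) = 1/(1 − 0.823 + 0.16) = 1/0.337 ≈ 2.967.
ΔY = k × ΔG = (+$247 billion) / 0.337 ≈ +$732.9 billion.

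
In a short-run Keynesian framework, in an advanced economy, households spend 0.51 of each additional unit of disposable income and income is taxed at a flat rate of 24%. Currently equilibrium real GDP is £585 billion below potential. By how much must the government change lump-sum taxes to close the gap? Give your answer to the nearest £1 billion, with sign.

Spending multiplier = 1/(1 − c(1−t)) = 1/(1 − 0.51×0.76) = 1/0.6124 ≈ 1.633.
Tax multiplier = −c·k = −0.51/0.6124 ≈ −0.833. Need ΔY = +£585 billion, so ΔT = ΔY/(−c·k) = −(+£585 billion) × 0.6124 / 0.51 ≈ −£702 billion.
The government should cut lump-sum taxes by £702 billion.

−£702 billion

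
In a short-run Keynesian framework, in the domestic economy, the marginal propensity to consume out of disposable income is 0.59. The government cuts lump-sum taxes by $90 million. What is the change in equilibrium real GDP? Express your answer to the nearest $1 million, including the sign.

A lump-sum tax change of −$90 million shifts disposable income by +$90 million; first-round consumption changes by −c × ΔT = −0.59 × (−$90 million) = +$53.1 million.
Expenditure multiplier = 1/(1 − MPC) = 1/(1 − 0.59) = 1/0.41 ≈ 2.439.
The tax multiplier is −c × k ≈ −1.439, so ΔY = k × (−c·ΔT) = (+$53.1 million) / 0.41 ≈ +$130 million.

+$130 million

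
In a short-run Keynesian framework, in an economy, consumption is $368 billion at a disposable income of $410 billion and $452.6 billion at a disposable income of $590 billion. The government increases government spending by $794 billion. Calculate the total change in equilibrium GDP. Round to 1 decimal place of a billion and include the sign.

MPC = ΔC/ΔYd = (452.6 − 368)/(590 − 410) = 84.6/180 = 0.47.
Expenditure multiplier = 1/(1 − MPC) = 1/(1 − 0.47) = 1/0.53 ≈ 1.887.
ΔY = k × ΔG = (+$794 billion) / 0.53 ≈ +$1,498.1 billion.

+$1,498.1 billion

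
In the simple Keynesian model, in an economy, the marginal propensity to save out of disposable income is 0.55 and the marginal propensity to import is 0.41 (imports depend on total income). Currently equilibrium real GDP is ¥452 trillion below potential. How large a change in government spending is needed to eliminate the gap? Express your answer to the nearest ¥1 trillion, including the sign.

MPC = 1 − MPS = 1 − 0.55 = 0.45.
Spending multiplier = 1/(1 − c + m) = 1/(1 − 0.45 + 0.41) = 1/0.96 ≈ 1.042.
Need ΔY = +¥452 trillion, so ΔG = ΔY/k = (+¥452 trillion) × 0.96 ≈ +¥434 trillion.
The government should increase government spending by ¥434 trillion.

+¥434 trillion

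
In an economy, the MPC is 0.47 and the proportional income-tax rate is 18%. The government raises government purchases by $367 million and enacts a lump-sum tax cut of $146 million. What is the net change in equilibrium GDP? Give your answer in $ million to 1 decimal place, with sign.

+$708.8 million

Expenditure multiplier = 1/(1 − c(1−t)) = 1/(1 − 0.47×0.82) = 1/0.6146 ≈ 1.627.
ΔG contributes k·ΔG = (+$367 million) / 0.6146 ≈ +$597.1 million.
ΔT of −$146 million changes first-round spending by −c·ΔT = +$68.62 million, contributing k·(−c·ΔT) = (+$68.62 million) / 0.6146 ≈ +$111.6 million.
Net ΔY = k(ΔG − c·ΔT) = (+$435.62 million) / 0.6146 ≈ +$708.8 million.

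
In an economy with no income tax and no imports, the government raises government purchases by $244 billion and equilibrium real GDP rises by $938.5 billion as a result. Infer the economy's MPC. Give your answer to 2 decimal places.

Implied spending multiplier k = ΔY/ΔG = 938.5/244 ≈ 3.8463.
Since k = 1/(1 − MPC), MPC = 1 − 1/k = 1 − ΔG/ΔY = 1 − 244/938.5 ≈ 0.74.

0.74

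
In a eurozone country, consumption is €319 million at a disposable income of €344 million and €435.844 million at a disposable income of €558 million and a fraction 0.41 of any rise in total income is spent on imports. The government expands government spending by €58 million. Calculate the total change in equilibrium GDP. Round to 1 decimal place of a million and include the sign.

+€67.1 million

MPC = ΔC/ΔYd = (435.844 − 319)/(558 − 344) = 116.844/214 = 0.546.
Expenditure multiplier = 1/(1 − c + m) = 1/(1 − 0.546 + 0.41) = 1/0.864 ≈ 1.157.
ΔY = k × ΔG = (+€58 million) / 0.864 ≈ +€67.1 million.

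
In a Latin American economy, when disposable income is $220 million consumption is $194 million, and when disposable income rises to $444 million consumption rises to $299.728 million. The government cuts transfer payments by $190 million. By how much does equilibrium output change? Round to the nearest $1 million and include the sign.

MPC = ΔC/ΔYd = (299.728 − 194)/(444 − 220) = 105.728/224 = 0.472.
The transfer change shifts disposable income by −$190 million, so first-round consumption changes by c·ΔTR = 0.472 × (−$190 million) = −$89.68 million.
Expenditure multiplier = 1/(1 − MPC) = 1/(1 − 0.472) = 1/0.528 ≈ 1.894.
The transfer multiplier is c × k ≈ 0.894, so ΔY = k × (c·ΔTR) = (−$89.68 million) / 0.528 ≈ −$170 million.

−$170 million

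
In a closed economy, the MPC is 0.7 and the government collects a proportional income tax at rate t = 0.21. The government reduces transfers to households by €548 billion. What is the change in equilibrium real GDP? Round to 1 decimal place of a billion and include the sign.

−€858.2 billion

The transfer change shifts disposable income by −€548 billion, so first-round consumption changes by c·ΔTR = 0.7 × (−€548 billion) = −€383.6 billion.
Expenditure multiplier = 1/(1 − c(1−t)) = 1/(1 − 0.7×0.79) = 1/0.447 ≈ 2.237.
The transfer multiplier is c × k ≈ 1.566, so ΔY = k × (c·ΔTR) = (−€383.6 billion) / 0.447 ≈ −€858.2 billion.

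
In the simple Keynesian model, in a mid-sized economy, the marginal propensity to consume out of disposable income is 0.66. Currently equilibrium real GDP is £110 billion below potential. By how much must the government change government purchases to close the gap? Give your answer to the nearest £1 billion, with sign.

+£37 billion

Spending multiplier = 1/(1 − MPC) = 1/(1 − 0.66) = 1/0.34 ≈ 2.941.
Need ΔY = +£110 billion, so ΔG = ΔY/k = (+£110 billion) × 0.34 ≈ +£37 billion.
The government should increase government purchases by £37 billion.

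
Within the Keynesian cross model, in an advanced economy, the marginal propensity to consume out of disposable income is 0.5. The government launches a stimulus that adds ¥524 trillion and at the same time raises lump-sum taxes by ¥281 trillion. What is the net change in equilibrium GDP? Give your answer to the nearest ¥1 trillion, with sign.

+¥767 trillion

Expenditure multiplier = 1/(1 − MPC) = 1/(1 − 0.5) = 1/0.5 = 2.
ΔG contributes k·ΔG = (+¥524 trillion) / 0.5 = +¥1,048 trillion.
ΔT of +¥281 trillion changes first-round spending by −c·ΔT = −¥140.5 trillion, contributing k·(−c·ΔT) = (−¥140.5 trillion) / 0.5 = −¥281 trillion.
Net ΔY = k(ΔG − c·ΔT) = (+¥383.5 trillion) / 0.5 = +¥767 trillion.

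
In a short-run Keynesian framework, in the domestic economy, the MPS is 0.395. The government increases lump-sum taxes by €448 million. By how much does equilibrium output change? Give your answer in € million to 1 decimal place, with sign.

MPC = 1 − MPS = 1 − 0.395 = 0.605.
A lump-sum tax change of +€448 million shifts disposable income by −€448 million; first-round consumption changes by −c × ΔT = −0.605 × (+€448 million) = −€271.04 million.
Expenditure multiplier = 1/(1 − MPC) = 1/(1 − 0.605) = 1/0.395 ≈ 2.532.
The tax multiplier is −c × k ≈ −1.532, so ΔY = k × (−c·ΔT) = (−€271.04 million) / 0.395 ≈ −€686.2 million.

−€686.2 million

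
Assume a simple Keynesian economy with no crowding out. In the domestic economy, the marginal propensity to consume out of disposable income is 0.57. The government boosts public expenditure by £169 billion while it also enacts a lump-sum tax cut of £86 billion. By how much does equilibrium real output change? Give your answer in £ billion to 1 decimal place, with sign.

+£507.0 billion

Expenditure multiplier = 1/(1 − MPC) = 1/(1 − 0.57) = 1/0.43 ≈ 2.326.
ΔG contributes k·ΔG = (+£169 billion) / 0.43 ≈ +£393 billion.
ΔT of −£86 billion changes first-round spending by −c·ΔT = +£49.02 billion, contributing k·(−c·ΔT) = (+£49.02 billion) / 0.43 = +£114 billion.
Net ΔY = k(ΔG − c·ΔT) = (+£218.02 billion) / 0.43 ≈ +£507 billion.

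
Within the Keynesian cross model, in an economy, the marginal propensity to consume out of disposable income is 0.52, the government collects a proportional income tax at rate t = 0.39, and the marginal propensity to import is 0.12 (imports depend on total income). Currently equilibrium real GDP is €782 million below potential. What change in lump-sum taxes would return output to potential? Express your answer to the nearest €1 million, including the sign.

−€1,207 million

Spending multiplier = 1/(1 − c(1−t) + m) = 1/(1 − 0.52×0.61 + 0.12) = 1/0.8028 ≈ 1.246.
Tax multiplier = −c·k = −0.52/0.8028 ≈ −0.648. Need ΔY = +€782 million, so ΔT = ΔY/(−c·k) = −(+€782 million) × 0.8028 / 0.52 ≈ −€1,207 million.
The government should cut lump-sum taxes by €1,207 million.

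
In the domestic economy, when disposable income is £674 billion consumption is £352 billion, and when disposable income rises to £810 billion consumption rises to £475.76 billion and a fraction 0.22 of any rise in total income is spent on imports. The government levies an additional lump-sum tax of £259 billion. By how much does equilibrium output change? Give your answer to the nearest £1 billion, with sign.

−£760 billion

MPC = ΔC/ΔYd = (475.76 − 352)/(810 − 674) = 123.76/136 = 0.91.
A lump-sum tax change of +£259 billion shifts disposable income by −£259 billion; first-round consumption changes by −c × ΔT = −0.91 × (+£259 billion) = −£235.69 billion.
Expenditure multiplier = 1/(1 − c + m) = 1/(1 − 0.91 + 0.22) = 1/0.31 ≈ 3.226.
The tax multiplier is −c × k ≈ −2.935, so ΔY = k × (−c·ΔT) = (−£235.69 billion) / 0.31 ≈ −£760 billion.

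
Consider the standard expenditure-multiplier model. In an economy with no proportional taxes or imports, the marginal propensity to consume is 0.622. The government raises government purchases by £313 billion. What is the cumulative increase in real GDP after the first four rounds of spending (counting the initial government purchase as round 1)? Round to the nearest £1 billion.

Round 1 adds ΔG = £313 billion; each later round is MPC = 0.622 times the previous.
After 4 rounds: 313 + 194.686 + 121.094692 + 75.320898424 = ΔG·(1 − c^4)/(1 − c) = 313 × (1 − 0.149679229456)/0.378 ≈ £704 billion.

£704 billion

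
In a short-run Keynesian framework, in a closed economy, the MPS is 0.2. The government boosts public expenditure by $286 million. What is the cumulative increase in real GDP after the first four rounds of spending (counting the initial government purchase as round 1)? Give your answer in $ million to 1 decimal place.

MPC = 1 − MPS = 1 − 0.2 = 0.8.
Round 1 adds ΔG = $286 million; each later round is MPC = 0.8 times the previous.
After 4 rounds: 286 + 228.8 + 183.04 + 146.432 = ΔG·(1 − c^4)/(1 − c) = 286 × (1 − 0.4096)/0.2 ≈ $844.3 million.

$844.3 million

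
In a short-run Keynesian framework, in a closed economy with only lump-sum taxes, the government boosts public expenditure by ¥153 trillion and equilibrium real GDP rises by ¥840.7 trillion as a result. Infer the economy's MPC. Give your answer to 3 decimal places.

Implied spending multiplier k = ΔY/ΔG = 840.7/153 ≈ 5.4948.
Since k = 1/(1 − MPC), MPC = 1 − 1/k = 1 − ΔG/ΔY = 1 − 153/840.7 ≈ 0.818.

0.818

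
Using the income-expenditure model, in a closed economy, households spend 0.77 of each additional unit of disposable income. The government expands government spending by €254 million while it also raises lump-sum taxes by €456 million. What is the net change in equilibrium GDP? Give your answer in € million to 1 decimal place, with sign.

Expenditure multiplier = 1/(1 − MPC) = 1/(1 − 0.77) = 1/0.23 ≈ 4.348.
ΔG contributes k·ΔG = (+€254 million) / 0.23 ≈ +€1,104.3 million.
ΔT of +€456 million changes first-round spending by −c·ΔT = −€351.12 million, contributing k·(−c·ΔT) = (−€351.12 million) / 0.23 ≈ −€1,526.6 million.
Net ΔY = k(ΔG − c·ΔT) = (−€97.12 million) / 0.23 ≈ −€422.3 million.

−€422.3 million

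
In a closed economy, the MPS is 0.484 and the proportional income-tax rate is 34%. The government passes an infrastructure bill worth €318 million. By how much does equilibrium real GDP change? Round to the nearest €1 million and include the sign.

MPC = 1 − MPS = 1 − 0.484 = 0.516.
Expenditure multiplier = 1/(1 − c(1−t)) = 1/(1 − 0.516×0.66) = 1/0.65944 ≈ 1.516.
ΔY = k × ΔG = (+€318 million) / 0.65944 ≈ +€482 million.

+€482 million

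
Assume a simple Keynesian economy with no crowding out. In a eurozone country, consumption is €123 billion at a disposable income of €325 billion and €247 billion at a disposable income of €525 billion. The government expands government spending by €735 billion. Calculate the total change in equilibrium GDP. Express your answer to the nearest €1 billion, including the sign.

+€1,934 billion

MPC = ΔC/ΔYd = (247 − 123)/(525 − 325) = 124/200 = 0.62.
Government-spending multiplier = 1/(1 − MPC) = 1/(1 − 0.62) = 1/0.38 ≈ 2.632.
ΔY = k × ΔG = (+€735 billion) / 0.38 ≈ +€1,934 billion.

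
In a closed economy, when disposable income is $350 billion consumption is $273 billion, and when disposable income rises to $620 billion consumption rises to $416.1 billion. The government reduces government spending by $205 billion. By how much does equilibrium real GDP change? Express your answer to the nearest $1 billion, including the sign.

−$436 billion

MPC = ΔC/ΔYd = (416.1 − 273)/(620 − 350) = 143.1/270 = 0.53.
Spending multiplier = 1/(1 − MPC) = 1/(1 − 0.53) = 1/0.47 ≈ 2.128.
ΔY = k × ΔG = (−$205 billion) / 0.47 ≈ −$436 billion.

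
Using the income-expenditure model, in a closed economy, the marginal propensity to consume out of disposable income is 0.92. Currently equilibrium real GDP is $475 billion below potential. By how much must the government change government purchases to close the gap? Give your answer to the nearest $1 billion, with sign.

Spending multiplier = 1/(1 − MPC) = 1/(1 − 0.92) = 1/0.08 = 12.5.
Need ΔY = +$475 billion, so ΔG = ΔY/k = (+$475 billion) × 0.08 = +$38 billion.
The government should increase government purchases by $38 billion.

+$38 billion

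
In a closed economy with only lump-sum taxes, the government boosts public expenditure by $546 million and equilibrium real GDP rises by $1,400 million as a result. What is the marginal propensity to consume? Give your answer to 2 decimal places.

0.61

Implied spending multiplier k = ΔY/ΔG = 1,400/546 ≈ 2.5641.
Since k = 1/(1 − MPC), MPC = 1 − 1/k = 1 − ΔG/ΔY = 1 − 546/1,400 = 0.61.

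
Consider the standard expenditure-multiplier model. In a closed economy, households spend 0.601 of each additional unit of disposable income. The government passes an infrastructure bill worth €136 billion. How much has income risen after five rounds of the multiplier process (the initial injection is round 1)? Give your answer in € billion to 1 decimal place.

€314.1 billion

Round 1 adds ΔG = €136 billion; each later round is MPC = 0.601 times the previous.
After 5 rounds: 136 + 81.736 + 49.123336 + 29.523124936 + 17.743398086536 = ΔG·(1 − c^5)/(1 − c) = 136 × (1 − 0.078410163603001)/0.399 ≈ €314.1 billion.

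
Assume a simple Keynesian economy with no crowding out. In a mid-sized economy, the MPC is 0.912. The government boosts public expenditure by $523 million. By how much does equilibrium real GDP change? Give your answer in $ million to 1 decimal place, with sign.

+$5,943.2 million

Spending multiplier = 1/(1 − MPC) = 1/(1 − 0.912) = 1/0.088 ≈ 11.364.
ΔY = k × ΔG = (+$523 million) / 0.088 ≈ +$5,943.2 million.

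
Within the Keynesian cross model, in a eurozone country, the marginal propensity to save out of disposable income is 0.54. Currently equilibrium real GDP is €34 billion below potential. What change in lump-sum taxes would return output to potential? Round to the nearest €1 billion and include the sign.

MPC = 1 − MPS = 1 − 0.54 = 0.46.
Spending multiplier = 1/(1 − MPC) = 1/(1 − 0.46) = 1/0.54 ≈ 1.852.
Tax multiplier = −c·k = −0.46/0.54 ≈ −0.852. Need ΔY = +€34 billion, so ΔT = ΔY/(−c·k) = −(+€34 billion) × 0.54 / 0.46 ≈ −€40 billion.
The government should cut lump-sum taxes by €40 billion.

−€40 billion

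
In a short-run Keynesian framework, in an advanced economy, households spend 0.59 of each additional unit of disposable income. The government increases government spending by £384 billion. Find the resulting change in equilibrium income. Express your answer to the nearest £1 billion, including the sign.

Government-spending multiplier = 1/(1 − MPC) = 1/(1 − 0.59) = 1/0.41 ≈ 2.439.
ΔY = k × ΔG = (+£384 billion) / 0.41 ≈ +£937 billion.

+£937 billion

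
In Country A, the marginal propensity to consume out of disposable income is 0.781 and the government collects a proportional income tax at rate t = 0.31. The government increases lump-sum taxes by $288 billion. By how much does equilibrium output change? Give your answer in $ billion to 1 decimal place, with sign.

−$487.8 billion

A lump-sum tax change of +$288 billion shifts disposable income by −$288 billion; first-round consumption changes by −c × ΔT = −0.781 × (+$288 billion) = −$224.928 billion.
Expenditure multiplier = 1/(1 − c(1−t)) = 1/(1 − 0.781×0.69) = 1/0.46111 ≈ 2.169.
The tax multiplier is −c × k ≈ −1.694, so ΔY = k × (−c·ΔT) = (−$224.928 billion) / 0.46111 ≈ −$487.8 billion.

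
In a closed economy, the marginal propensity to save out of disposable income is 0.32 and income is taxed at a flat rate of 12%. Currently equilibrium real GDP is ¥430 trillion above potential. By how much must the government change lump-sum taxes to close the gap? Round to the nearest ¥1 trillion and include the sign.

MPC = 1 − MPS = 1 − 0.32 = 0.68.
Spending multiplier = 1/(1 − c(1−t)) = 1/(1 − 0.68×0.88) = 1/0.4016 ≈ 2.49.
Tax multiplier = −c·k = −0.68/0.4016 ≈ −1.693. Need ΔY = −¥430 trillion, so ΔT = ΔY/(−c·k) = −(−¥430 trillion) × 0.4016 / 0.68 ≈ +¥254 trillion.
The government should raise lump-sum taxes by ¥254 trillion.

+¥254 trillion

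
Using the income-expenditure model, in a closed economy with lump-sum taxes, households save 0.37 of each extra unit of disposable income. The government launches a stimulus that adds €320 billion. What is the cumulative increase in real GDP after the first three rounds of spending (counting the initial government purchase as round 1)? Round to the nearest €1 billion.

MPC = 1 − MPS = 1 − 0.37 = 0.63.
Round 1 adds ΔG = €320 billion; each later round is MPC = 0.63 times the previous.
After 3 rounds: 320 + 201.6 + 127.008 = ΔG·(1 − c^3)/(1 − c) = 320 × (1 − 0.250047)/0.37 ≈ €649 billion.

€649 billion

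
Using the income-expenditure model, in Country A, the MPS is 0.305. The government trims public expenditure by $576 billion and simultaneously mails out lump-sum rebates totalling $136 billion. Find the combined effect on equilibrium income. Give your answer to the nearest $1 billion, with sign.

MPC = 1 − MPS = 1 − 0.305 = 0.695.
Expenditure multiplier = 1/(1 − MPC) = 1/(1 − 0.695) = 1/0.305 ≈ 3.279.
ΔG contributes k·ΔG = (−$576 billion) / 0.305 ≈ −$1,888.5 billion.
ΔT of −$136 billion changes first-round spending by −c·ΔT = +$94.52 billion, contributing k·(−c·ΔT) = (+$94.52 billion) / 0.305 ≈ +$309.9 billion.
Net ΔY = k(ΔG − c·ΔT) = (−$481.48 billion) / 0.305 ≈ −$1,579 billion.

−$1,579 billion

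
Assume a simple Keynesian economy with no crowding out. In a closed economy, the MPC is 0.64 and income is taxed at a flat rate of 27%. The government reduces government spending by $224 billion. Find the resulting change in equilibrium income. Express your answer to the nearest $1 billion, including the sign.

Expenditure multiplier = 1/(1 − c(1−t)) = 1/(1 − 0.64×0.73) = 1/0.5328 ≈ 1.877.
ΔY = k × ΔG = (−$224 billion) / 0.5328 ≈ −$420 billion.

−$420 billion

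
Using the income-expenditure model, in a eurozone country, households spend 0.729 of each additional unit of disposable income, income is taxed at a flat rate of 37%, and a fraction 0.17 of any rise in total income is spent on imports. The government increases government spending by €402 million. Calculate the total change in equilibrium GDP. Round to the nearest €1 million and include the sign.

+€566 million

Spending multiplier = 1/(1 − c(1−t) + m) = 1/(1 − 0.729×0.63 + 0.17) = 1/0.71073 ≈ 1.407.
ΔY = k × ΔG = (+€402 million) / 0.71073 ≈ +€566 million.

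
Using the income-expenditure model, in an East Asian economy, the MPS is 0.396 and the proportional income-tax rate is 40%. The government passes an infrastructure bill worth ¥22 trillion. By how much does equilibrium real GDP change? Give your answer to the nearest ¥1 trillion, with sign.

+¥35 trillion

MPC = 1 − MPS = 1 − 0.396 = 0.604.
Expenditure multiplier = 1/(1 − c(1−t)) = 1/(1 − 0.604×0.6) = 1/0.6376 ≈ 1.568.
ΔY = k × ΔG = (+¥22 trillion) / 0.6376 ≈ +¥35 trillion.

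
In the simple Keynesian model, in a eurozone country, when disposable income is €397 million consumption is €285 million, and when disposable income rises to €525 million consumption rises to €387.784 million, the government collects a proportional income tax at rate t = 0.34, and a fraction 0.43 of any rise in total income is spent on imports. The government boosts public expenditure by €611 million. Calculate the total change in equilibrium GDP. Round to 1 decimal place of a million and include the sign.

+€678.9 million

MPC = ΔC/ΔYd = (387.784 − 285)/(525 − 397) = 102.784/128 = 0.803.
Spending multiplier = 1/(1 − c(1−t) + m) = 1/(1 − 0.803×0.66 + 0.43) = 1/0.90002 ≈ 1.111.
ΔY = k × ΔG = (+€611 million) / 0.90002 ≈ +€678.9 million.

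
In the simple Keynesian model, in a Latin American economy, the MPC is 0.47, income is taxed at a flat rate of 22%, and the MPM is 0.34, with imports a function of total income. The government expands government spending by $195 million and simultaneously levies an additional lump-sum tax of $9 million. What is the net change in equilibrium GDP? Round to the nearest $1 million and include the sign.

Expenditure multiplier = 1/(1 − c(1−t) + m) = 1/(1 − 0.47×0.78 + 0.34) = 1/0.9734 ≈ 1.027.
ΔG contributes k·ΔG = (+$195 million) / 0.9734 ≈ +$200.3 million.
ΔT of +$9 million changes first-round spending by −c·ΔT = −$4.23 million, contributing k·(−c·ΔT) = (−$4.23 million) / 0.9734 ≈ −$4.3 million.
Net ΔY = k(ΔG − c·ΔT) = (+$190.77 million) / 0.9734 ≈ +$196 million.

+$196 million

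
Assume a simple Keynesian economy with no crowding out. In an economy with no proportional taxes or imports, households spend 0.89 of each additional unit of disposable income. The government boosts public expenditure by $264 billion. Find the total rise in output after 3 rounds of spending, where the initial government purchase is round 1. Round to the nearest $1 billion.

Round 1 adds ΔG = $264 billion; each later round is MPC = 0.89 times the previous.
After 3 rounds: 264 + 234.96 + 209.1144 = ΔG·(1 − c^3)/(1 − c) = 264 × (1 − 0.704969)/0.11 ≈ $708 billion.

$708 billion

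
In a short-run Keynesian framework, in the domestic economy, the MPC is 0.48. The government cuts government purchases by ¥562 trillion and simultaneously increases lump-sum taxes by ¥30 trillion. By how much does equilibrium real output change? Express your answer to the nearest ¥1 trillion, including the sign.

Expenditure multiplier = 1/(1 − MPC) = 1/(1 − 0.48) = 1/0.52 ≈ 1.923.
ΔG contributes k·ΔG = (−¥562 trillion) / 0.52 ≈ −¥1,080.8 trillion.
ΔT of +¥30 trillion changes first-round spending by −c·ΔT = −¥14.4 trillion, contributing k·(−c·ΔT) = (−¥14.4 trillion) / 0.52 ≈ −¥27.7 trillion.
Net ΔY = k(ΔG − c·ΔT) = (−¥576.4 trillion) / 0.52 ≈ −¥1,108 trillion.

−¥1,108 trillion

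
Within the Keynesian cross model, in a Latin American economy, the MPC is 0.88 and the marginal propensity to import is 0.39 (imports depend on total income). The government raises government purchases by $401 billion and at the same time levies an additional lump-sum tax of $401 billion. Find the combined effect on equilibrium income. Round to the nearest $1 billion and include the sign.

+$94 billion

Expenditure multiplier = 1/(1 − c + m) = 1/(1 − 0.88 + 0.39) = 1/0.51 ≈ 1.961.
ΔG contributes k·ΔG = (+$401 billion) / 0.51 ≈ +$786.3 billion.
ΔT of +$401 billion changes first-round spending by −c·ΔT = −$352.88 billion, contributing k·(−c·ΔT) = (−$352.88 billion) / 0.51 ≈ −$691.9 billion.
Net ΔY = k(ΔG − c·ΔT) = (+$48.12 billion) / 0.51 ≈ +$94 billion.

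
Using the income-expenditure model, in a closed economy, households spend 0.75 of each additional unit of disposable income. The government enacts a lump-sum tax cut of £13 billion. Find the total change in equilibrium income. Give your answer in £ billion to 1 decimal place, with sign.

+£39.0 billion

A lump-sum tax change of −£13 billion shifts disposable income by +£13 billion; first-round consumption changes by −c × ΔT = −0.75 × (−£13 billion) = +£9.75 billion.
Expenditure multiplier = 1/(1 − MPC) = 1/(1 − 0.75) = 1/0.25 = 4.
The tax multiplier is −c × k = −3, so ΔY = k × (−c·ΔT) = (+£9.75 billion) / 0.25 = +£39 billion.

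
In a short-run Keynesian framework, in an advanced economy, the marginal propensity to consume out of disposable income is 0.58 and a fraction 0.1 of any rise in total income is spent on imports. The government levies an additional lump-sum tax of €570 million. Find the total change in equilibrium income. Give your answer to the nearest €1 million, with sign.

−€636 million

A lump-sum tax change of +€570 million shifts disposable income by −€570 million; first-round consumption changes by −c × ΔT = −0.58 × (+€570 million) = −€330.6 million.
Expenditure multiplier = 1/(1 − c + m) = 1/(1 − 0.58 + 0.1) = 1/0.52 ≈ 1.923.
The tax multiplier is −c × k ≈ −1.115, so ΔY = k × (−c·ΔT) = (−€330.6 million) / 0.52 ≈ −€636 million.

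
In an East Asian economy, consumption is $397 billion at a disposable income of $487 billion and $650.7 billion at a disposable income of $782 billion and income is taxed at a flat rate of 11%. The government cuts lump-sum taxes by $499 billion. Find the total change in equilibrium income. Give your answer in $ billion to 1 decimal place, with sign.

+$1,829.2 billion

MPC = ΔC/ΔYd = (650.7 − 397)/(782 − 487) = 253.7/295 = 0.86.
A lump-sum tax change of −$499 billion shifts disposable income by +$499 billion; first-round consumption changes by −c × ΔT = −0.86 × (−$499 billion) = +$429.14 billion.
Expenditure multiplier = 1/(1 − c(1−t)) = 1/(1 − 0.86×0.89) = 1/0.2346 ≈ 4.263.
The tax multiplier is −c × k ≈ −3.666, so ΔY = k × (−c·ΔT) = (+$429.14 billion) / 0.2346 ≈ +$1,829.2 billion.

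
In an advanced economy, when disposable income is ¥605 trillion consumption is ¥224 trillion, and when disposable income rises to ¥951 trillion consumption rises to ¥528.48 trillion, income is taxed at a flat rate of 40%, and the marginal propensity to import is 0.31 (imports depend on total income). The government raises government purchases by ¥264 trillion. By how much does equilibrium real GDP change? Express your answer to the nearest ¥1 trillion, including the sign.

+¥338 trillion

MPC = ΔC/ΔYd = (528.48 − 224)/(951 − 605) = 304.48/346 = 0.88.
Spending multiplier = 1/(1 − c(1−t) + m) = 1/(1 − 0.88×0.6 + 0.31) = 1/0.782 ≈ 1.279.
ΔY = k × ΔG = (+¥264 trillion) / 0.782 ≈ +¥338 trillion.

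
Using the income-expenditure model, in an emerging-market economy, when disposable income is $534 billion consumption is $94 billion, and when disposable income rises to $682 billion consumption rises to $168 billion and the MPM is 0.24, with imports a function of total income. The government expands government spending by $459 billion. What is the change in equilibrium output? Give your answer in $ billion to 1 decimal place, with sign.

MPC = ΔC/ΔYd = (168 − 94)/(682 − 534) = 74/148 = 0.5.
Spending multiplier = 1/(1 − c + m) = 1/(1 − 0.5 + 0.24) = 1/0.74 ≈ 1.351.
ΔY = k × ΔG = (+$459 billion) / 0.74 ≈ +$620.3 billion.

+$620.3 billion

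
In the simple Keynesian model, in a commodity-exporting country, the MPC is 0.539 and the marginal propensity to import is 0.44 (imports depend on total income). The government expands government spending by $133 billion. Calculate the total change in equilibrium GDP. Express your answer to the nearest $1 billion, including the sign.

Government-spending multiplier = 1/(1 − c + m) = 1/(1 − 0.539 + 0.44) = 1/0.901 ≈ 1.11.
ΔY = k × ΔG = (+$133 billion) / 0.901 ≈ +$148 billion.

+$148 billion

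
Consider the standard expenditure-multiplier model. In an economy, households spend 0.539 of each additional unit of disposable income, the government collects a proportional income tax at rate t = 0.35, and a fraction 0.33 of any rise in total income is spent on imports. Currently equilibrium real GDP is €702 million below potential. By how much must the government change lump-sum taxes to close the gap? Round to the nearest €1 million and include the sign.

Spending multiplier = 1/(1 − c(1−t) + m) = 1/(1 − 0.539×0.65 + 0.33) = 1/0.97965 ≈ 1.021.
Tax multiplier = −c·k = −0.539/0.97965 ≈ −0.55. Need ΔY = +€702 million, so ΔT = ΔY/(−c·k) = −(+€702 million) × 0.97965 / 0.539 ≈ −€1,276 million.
The government should cut lump-sum taxes by €1,276 million.

−€1,276 million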